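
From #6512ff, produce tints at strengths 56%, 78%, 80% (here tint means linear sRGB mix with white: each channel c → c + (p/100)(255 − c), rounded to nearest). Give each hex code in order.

#6512ff is rgb(101, 18, 255).
56%: (101 + 86.24 = 187.24→187, 18 + 132.72 = 150.72→151, 255→255) → #bb97ff
78%: (101 + 120.12 = 221.12→221, 18 + 184.86 = 202.86→203, 255→255) → #ddcbff
80%: (101 + 123.2 = 224.2→224, 18 + 189.6 = 207.6→208, 255→255) → #e0d0ff

#bb97ff, #ddcbff, #e0d0ff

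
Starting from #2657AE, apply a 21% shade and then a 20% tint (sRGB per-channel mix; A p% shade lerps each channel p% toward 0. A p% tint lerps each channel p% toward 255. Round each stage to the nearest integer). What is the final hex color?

#4B6AA1

#2657AE is rgb(38, 87, 174).
A 21% shade moves each channel 21% toward 0:
  R: 38 + 0.21×(0−38) = 38 − 7.98 = 30.02 → 30
  G: 87 + 0.21×(0−87) = 87 − 18.27 = 68.73 → 69
  B: 174 − 36.54 = 137.46 → 137
After the shade: rgb(30, 69, 137) = #1E4589.
Per channel, c → c + 0.2(255 − c):
  R: 30 + 45 = 75 → 75
  G: 69 + 0.2×(255−69) = 69 + 37.2 = 106.2 → 106
  B: 137 + 0.2×(255−137) = 137 + 23.6 = 160.6 → 161
rgb(75, 106, 161) = #4B6AA1.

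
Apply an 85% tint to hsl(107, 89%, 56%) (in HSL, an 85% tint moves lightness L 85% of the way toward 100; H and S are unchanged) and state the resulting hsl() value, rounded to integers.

hsl(107, 89%, 93%)

L moves 85% from 56 toward 100: 56 + 37.4 = 93.4 → 93.
H and S are unchanged.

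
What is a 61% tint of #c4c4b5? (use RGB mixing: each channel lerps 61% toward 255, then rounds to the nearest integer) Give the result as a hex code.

#c4c4b5 is rgb(196, 196, 181).
Per channel, c → c + 0.61(255 − c):
  R: 196 + 0.61×(255−196) = 196 + 35.99 = 231.99 → 232
  G: 196 + 35.99 = 231.99 → 232
  B: 181 + 0.61×(255−181) = 181 + 45.14 = 226.14 → 226
rgb(232, 232, 226) = #e8e8e2.

#e8e8e2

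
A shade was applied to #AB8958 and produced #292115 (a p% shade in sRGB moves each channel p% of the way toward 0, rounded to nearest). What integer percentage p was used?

76%

#AB8958 is rgb(171, 137, 88); #292115 is rgb(41, 33, 21).
On the R channel (widest range): 41 ≈ 171 + (p/100)(0 − 171), so p ≈ 100×(41 − 171)/(0 − 171) = -13000/-171 = 76.02.
p = 76 reproduces all three channels after rounding.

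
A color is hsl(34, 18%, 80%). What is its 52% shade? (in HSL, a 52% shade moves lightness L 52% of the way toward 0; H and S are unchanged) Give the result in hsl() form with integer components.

hsl(34, 18%, 38%)

L moves 52% from 80 toward 0: 80 − 41.6 = 38.4 → 38.
H and S are unchanged.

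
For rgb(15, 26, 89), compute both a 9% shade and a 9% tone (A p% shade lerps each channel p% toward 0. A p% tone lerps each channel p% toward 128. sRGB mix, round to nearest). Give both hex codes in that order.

9% shade:
  R: 15 + 0.09×(0−15) = 15 − 1.35 = 13.65 → 14
  G: 26 + 0.09×(0−26) = 26 − 2.34 = 23.66 → 24
  B: 89 − 8.01 = 80.99 → 81
  → #0E1851
9% tone:
  R: 15 + 0.09×(128−15) = 15 + 10.17 = 25.17 → 25
  G: 26 + 0.09×(128−26) = 26 + 9.18 = 35.18 → 35
  B: 89 + 0.09×(128−89) = 89 + 3.51 = 92.51 → 93
  → #19235D

#0E1851, #19235D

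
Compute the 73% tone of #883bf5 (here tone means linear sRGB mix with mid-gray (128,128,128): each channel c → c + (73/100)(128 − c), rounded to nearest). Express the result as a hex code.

#883bf5 is rgb(136, 59, 245).
A 73% tone moves each channel 73% toward 128:
  R: 136 + 0.73×(128−136) = 136 − 5.84 = 130.16 → 130
  G: 59 + 0.73×(128−59) = 59 + 50.37 = 109.37 → 109
  B: 245 − 85.41 = 159.59 → 160
rgb(130, 109, 160) = #826da0.

#826da0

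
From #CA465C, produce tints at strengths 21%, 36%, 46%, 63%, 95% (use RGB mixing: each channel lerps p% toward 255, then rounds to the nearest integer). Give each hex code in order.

#D56D7E, #DD8997, #E29BA7, #EBBBC3, #FCF6F7

#CA465C is rgb(202, 70, 92).
21%: (202 + 11.13 = 213.13→213, 70 + 38.85 = 108.85→109, 92 + 34.23 = 126.23→126) → #D56D7E
36%: (202 + 19.08 = 221.08→221, 70 + 66.6 = 136.6→137, 92 + 58.68 = 150.68→151) → #DD8997
46%: (202 + 24.38 = 226.38→226, 70 + 85.1 = 155.1→155, 92 + 74.98 = 166.98→167) → #E29BA7
63%: (202 + 33.39 = 235.39→235, 70 + 116.55 = 186.55→187, 92 + 102.69 = 194.69→195) → #EBBBC3
95%: (202 + 50.35 = 252.35→252, 70 + 175.75 = 245.75→246, 92 + 154.85 = 246.85→247) → #FCF6F7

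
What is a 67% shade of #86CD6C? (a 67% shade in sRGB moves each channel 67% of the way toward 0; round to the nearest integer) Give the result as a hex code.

#86CD6C is rgb(134, 205, 108).
Lerp each channel 67% toward 0:
  R: 134 + 0.67×(0−134) = 134 − 89.78 = 44.22 → 44
  G: 205 + 0.67×(0−205) = 205 − 137.35 = 67.65 → 68
  B: 108 + 0.67×(0−108) = 108 − 72.36 = 35.64 → 36
rgb(44, 68, 36) = #2C4424.

#2C4424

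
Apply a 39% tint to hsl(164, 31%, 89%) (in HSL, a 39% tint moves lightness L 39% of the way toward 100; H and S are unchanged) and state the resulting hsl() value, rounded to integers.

hsl(164, 31%, 93%)

L moves 39% from 89 toward 100: 89 + 4.29 = 93.29 → 93.
H and S are unchanged.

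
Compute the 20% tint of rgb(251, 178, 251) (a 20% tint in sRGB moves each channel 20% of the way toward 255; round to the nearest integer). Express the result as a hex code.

A 20% tint moves each channel 20% toward 255:
  R: 251 + 0.8 = 251.8 → 252
  G: 178 + 0.2×(255−178) = 178 + 15.4 = 193.4 → 193
  B: 251 + 0.8 = 251.8 → 252
rgb(252, 193, 252) = #FCC1FC.

#FCC1FC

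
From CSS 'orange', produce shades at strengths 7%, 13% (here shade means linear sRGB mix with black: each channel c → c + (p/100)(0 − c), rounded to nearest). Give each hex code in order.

CSS orange is rgb(255, 165, 0).
7%: (255 − 17.85 = 237.15→237, 165 − 11.55 = 153.45→153, 0→0) → #ED9900
13%: (255 − 33.15 = 221.85→222, 165 − 21.45 = 143.55→144, 0→0) → #DE9000

#ED9900, #DE9000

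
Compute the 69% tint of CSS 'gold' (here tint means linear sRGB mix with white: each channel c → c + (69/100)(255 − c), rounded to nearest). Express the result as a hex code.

CSS gold is rgb(255, 215, 0).
Per channel, c → c + 0.69(255 − c):
  R: 255 + 0.69×(255−255) = 255 + 0 = 255 → 255
  G: 215 + 27.6 = 242.6 → 243
  B: 0 + 0.69×(255−0) = 0 + 175.95 = 175.95 → 176
rgb(255, 243, 176) = #FFF3B0.

#FFF3B0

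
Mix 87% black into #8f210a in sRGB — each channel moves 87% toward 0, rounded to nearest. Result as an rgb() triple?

rgb(19, 4, 1)

#8f210a is rgb(143, 33, 10).
Lerp each channel 87% toward 0:
  R: 143 + 0.87×(0−143) = 143 − 124.41 = 18.59 → 19
  G: 33 − 28.71 = 4.29 → 4
  B: 10 + 0.87×(0−10) = 10 − 8.7 = 1.3 → 1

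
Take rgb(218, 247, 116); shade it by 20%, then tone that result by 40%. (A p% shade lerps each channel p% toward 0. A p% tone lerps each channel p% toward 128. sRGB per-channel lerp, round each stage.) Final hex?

#9caa6b

Per channel, c → c + 0.2(0 − c):
  R: 218 − 43.6 = 174.4 → 174
  G: 247 − 49.4 = 197.6 → 198
  B: 116 − 23.2 = 92.8 → 93
After the shade: rgb(174, 198, 93) = #aec65d.
Lerp each channel 40% toward 128:
  R: 174 + 0.4×(128−174) = 174 − 18.4 = 155.6 → 156
  G: 198 − 28 = 170 → 170
  B: 93 + 14 = 107 → 107
rgb(156, 170, 107) = #9caa6b.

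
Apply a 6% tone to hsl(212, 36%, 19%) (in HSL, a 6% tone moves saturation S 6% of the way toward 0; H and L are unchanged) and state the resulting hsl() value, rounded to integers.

hsl(212, 34%, 19%)

S moves 6% from 36 toward 0: 36 − 2.16 = 33.84 → 34.
H and L are unchanged.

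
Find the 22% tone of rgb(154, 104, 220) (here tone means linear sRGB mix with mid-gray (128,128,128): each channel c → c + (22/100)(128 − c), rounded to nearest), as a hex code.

#946DC8

A 22% tone moves each channel 22% toward 128:
  R: 154 + 0.22×(128−154) = 154 − 5.72 = 148.28 → 148
  G: 104 + 5.28 = 109.28 → 109
  B: 220 − 20.24 = 199.76 → 200
rgb(148, 109, 200) = #946DC8.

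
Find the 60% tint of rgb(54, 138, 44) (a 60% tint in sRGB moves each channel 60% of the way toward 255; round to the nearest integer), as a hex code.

#AFD0AB

Lerp each channel 60% toward 255:
  R: 54 + 0.6×(255−54) = 54 + 120.6 = 174.6 → 175
  G: 138 + 0.6×(255−138) = 138 + 70.2 = 208.2 → 208
  B: 44 + 0.6×(255−44) = 44 + 126.6 = 170.6 → 171
rgb(175, 208, 171) = #AFD0AB.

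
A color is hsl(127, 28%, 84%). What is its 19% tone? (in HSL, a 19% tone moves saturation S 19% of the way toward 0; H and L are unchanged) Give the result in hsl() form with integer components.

S moves 19% from 28 toward 0: 28 − 5.32 = 22.68 → 23.
H and L are unchanged.

hsl(127, 23%, 84%)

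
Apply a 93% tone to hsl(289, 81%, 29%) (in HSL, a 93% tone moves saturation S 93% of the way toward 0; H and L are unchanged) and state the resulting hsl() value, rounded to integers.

hsl(289, 6%, 29%)

S moves 93% from 81 toward 0: 81 − 75.33 = 5.67 → 6.
H and L are unchanged.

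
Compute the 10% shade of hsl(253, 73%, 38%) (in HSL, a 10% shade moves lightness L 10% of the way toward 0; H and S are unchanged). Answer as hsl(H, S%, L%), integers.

hsl(253, 73%, 34%)

L moves 10% from 38 toward 0: 38 − 3.8 = 34.2 → 34.
H and S are unchanged.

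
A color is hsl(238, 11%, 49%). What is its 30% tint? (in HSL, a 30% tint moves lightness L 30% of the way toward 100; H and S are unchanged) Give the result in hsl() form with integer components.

hsl(238, 11%, 64%)

L moves 30% from 49 toward 100: 49 + 15.3 = 64.3 → 64.
H and S are unchanged.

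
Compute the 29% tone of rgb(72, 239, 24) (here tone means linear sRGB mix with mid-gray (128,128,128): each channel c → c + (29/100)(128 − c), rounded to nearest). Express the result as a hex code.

Lerp each channel 29% toward 128:
  R: 72 + 16.24 = 88.24 → 88
  G: 239 − 32.19 = 206.81 → 207
  B: 24 + 0.29×(128−24) = 24 + 30.16 = 54.16 → 54
rgb(88, 207, 54) = #58CF36.

#58CF36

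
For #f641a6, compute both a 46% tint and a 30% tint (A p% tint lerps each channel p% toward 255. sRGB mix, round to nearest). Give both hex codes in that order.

#fa98cf, #f97ac1

#f641a6 is rgb(246, 65, 166).
46% tint:
  R: 246 + 0.46×(255−246) = 246 + 4.14 = 250.14 → 250
  G: 65 + 0.46×(255−65) = 65 + 87.4 = 152.4 → 152
  B: 166 + 0.46×(255−166) = 166 + 40.94 = 206.94 → 207
  → #fa98cf
30% tint:
  R: 246 + 2.7 = 248.7 → 249
  G: 65 + 0.3×(255−65) = 65 + 57 = 122 → 122
  B: 166 + 26.7 = 192.7 → 193
  → #f97ac1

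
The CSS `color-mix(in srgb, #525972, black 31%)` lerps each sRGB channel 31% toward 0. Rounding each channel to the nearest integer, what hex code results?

#525972 is rgb(82, 89, 114).
Per channel, c → c + 0.31(0 − c):
  R: 82 + 0.31×(0−82) = 82 − 25.42 = 56.58 → 57
  G: 89 + 0.31×(0−89) = 89 − 27.59 = 61.41 → 61
  B: 114 + 0.31×(0−114) = 114 − 35.34 = 78.66 → 79
rgb(57, 61, 79) = #393D4F.

#393D4F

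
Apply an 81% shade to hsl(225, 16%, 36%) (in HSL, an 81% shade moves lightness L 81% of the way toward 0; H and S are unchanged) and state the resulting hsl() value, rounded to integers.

L moves 81% from 36 toward 0: 36 − 29.16 = 6.84 → 7.
H and S are unchanged.

hsl(225, 16%, 7%)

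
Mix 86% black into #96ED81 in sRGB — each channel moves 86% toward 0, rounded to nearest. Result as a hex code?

#152112

#96ED81 is rgb(150, 237, 129).
Lerp each channel 86% toward 0:
  R: 150 + 0.86×(0−150) = 150 − 129 = 21 → 21
  G: 237 + 0.86×(0−237) = 237 − 203.82 = 33.18 → 33
  B: 129 + 0.86×(0−129) = 129 − 110.94 = 18.06 → 18
rgb(21, 33, 18) = #152112.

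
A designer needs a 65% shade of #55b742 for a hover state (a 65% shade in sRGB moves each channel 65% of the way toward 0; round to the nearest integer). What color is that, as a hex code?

#1e4017

#55b742 is rgb(85, 183, 66).
Per channel, c → c + 0.65(0 − c):
  R: 85 + 0.65×(0−85) = 85 − 55.25 = 29.75 → 30
  G: 183 + 0.65×(0−183) = 183 − 118.95 = 64.05 → 64
  B: 66 − 42.9 = 23.1 → 23
rgb(30, 64, 23) = #1e4017.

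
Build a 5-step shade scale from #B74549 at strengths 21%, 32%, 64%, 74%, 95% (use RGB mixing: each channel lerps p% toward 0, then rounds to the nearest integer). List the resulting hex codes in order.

#B74549 is rgb(183, 69, 73).
21%: (183 − 38.43 = 144.57→145, 69 − 14.49 = 54.51→55, 73 − 15.33 = 57.67→58) → #91373A
32%: (183 − 58.56 = 124.44→124, 69 − 22.08 = 46.92→47, 73 − 23.36 = 49.64→50) → #7C2F32
64%: (183 − 117.12 = 65.88→66, 69 − 44.16 = 24.84→25, 73 − 46.72 = 26.28→26) → #42191A
74%: (183 − 135.42 = 47.58→48, 69 − 51.06 = 17.94→18, 73 − 54.02 = 18.98→19) → #301213
95%: (183 − 173.85 = 9.15→9, 69 − 65.55 = 3.45→3, 73 − 69.35 = 3.65→4) → #090304

#91373A, #7C2F32, #42191A, #301213, #090304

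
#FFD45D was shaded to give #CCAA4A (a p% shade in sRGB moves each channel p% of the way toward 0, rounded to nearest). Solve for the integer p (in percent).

#FFD45D is rgb(255, 212, 93); #CCAA4A is rgb(204, 170, 74).
On the R channel (widest range): 204 ≈ 255 + (p/100)(0 − 255), so p ≈ 100×(204 − 255)/(0 − 255) = -5100/-255 = 20.00.
p = 20 reproduces all three channels after rounding.

20%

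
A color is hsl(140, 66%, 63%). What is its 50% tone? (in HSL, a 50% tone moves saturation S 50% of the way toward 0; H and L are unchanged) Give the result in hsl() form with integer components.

hsl(140, 33%, 63%)

S moves 50% from 66 toward 0: 66 − 33 = 33 → 33.
H and L are unchanged.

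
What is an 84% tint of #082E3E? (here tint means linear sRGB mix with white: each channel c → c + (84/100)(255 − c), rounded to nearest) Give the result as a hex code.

#082E3E is rgb(8, 46, 62).
Lerp each channel 84% toward 255:
  R: 8 + 0.84×(255−8) = 8 + 207.48 = 215.48 → 215
  G: 46 + 0.84×(255−46) = 46 + 175.56 = 221.56 → 222
  B: 62 + 0.84×(255−62) = 62 + 162.12 = 224.12 → 224
rgb(215, 222, 224) = #D7DEE0.

#D7DEE0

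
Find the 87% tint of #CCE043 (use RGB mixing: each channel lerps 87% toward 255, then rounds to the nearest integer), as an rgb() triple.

#CCE043 is rgb(204, 224, 67).
An 87% tint moves each channel 87% toward 255:
  R: 204 + 0.87×(255−204) = 204 + 44.37 = 248.37 → 248
  G: 224 + 26.97 = 250.97 → 251
  B: 67 + 0.87×(255−67) = 67 + 163.56 = 230.56 → 231

rgb(248, 251, 231)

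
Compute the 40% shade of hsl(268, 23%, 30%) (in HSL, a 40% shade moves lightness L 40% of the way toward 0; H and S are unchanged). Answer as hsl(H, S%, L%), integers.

L moves 40% from 30 toward 0: 30 − 12 = 18 → 18.
H and S are unchanged.

hsl(268, 23%, 18%)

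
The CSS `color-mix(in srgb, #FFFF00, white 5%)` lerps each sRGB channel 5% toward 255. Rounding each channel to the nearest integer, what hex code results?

#FFFF00 is rgb(255, 255, 0).
Per channel, c → c + 0.05(255 − c):
  R: 255 + 0 = 255 → 255
  G: 255 + 0.05×(255−255) = 255 + 0 = 255 → 255
  B: 0 + 12.75 = 12.75 → 13
rgb(255, 255, 13) = #FFFF0D.

#FFFF0D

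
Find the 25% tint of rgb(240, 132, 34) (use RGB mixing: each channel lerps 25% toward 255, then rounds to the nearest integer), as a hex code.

Lerp each channel 25% toward 255:
  R: 240 + 3.75 = 243.75 → 244
  G: 132 + 0.25×(255−132) = 132 + 30.75 = 162.75 → 163
  B: 34 + 55.25 = 89.25 → 89
rgb(244, 163, 89) = #f4a359.

#f4a359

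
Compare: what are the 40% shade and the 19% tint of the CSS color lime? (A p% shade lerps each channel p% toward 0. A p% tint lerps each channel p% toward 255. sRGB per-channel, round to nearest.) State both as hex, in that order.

#009900, #30FF30

CSS lime is rgb(0, 255, 0).
40% shade:
  R: 0 + 0 = 0 → 0
  G: 255 − 102 = 153 → 153
  B: 0 + 0.4×(0−0) = 0 + 0 = 0 → 0
  → #009900
19% tint:
  R: 0 + 0.19×(255−0) = 0 + 48.45 = 48.45 → 48
  G: 255 + 0.19×(255−255) = 255 + 0 = 255 → 255
  B: 0 + 0.19×(255−0) = 0 + 48.45 = 48.45 → 48
  → #30FF30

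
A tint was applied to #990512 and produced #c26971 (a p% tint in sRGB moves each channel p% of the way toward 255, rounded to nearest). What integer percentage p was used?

40%

#990512 is rgb(153, 5, 18); #c26971 is rgb(194, 105, 113).
On the G channel (widest range): 105 ≈ 5 + (p/100)(255 − 5), so p ≈ 100×(105 − 5)/(255 − 5) = 10000/250 = 40.00.
p = 40 reproduces all three channels after rounding.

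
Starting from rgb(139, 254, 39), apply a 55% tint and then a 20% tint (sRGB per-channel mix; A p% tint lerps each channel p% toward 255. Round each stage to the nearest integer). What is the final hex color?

#d5ffb1

Per channel, c → c + 0.55(255 − c):
  R: 139 + 0.55×(255−139) = 139 + 63.8 = 202.8 → 203
  G: 254 + 0.55 = 254.55 → 255
  B: 39 + 0.55×(255−39) = 39 + 118.8 = 157.8 → 158
After the tint: rgb(203, 255, 158) = #cbff9e.
A 20% tint moves each channel 20% toward 255:
  R: 203 + 10.4 = 213.4 → 213
  G: 255 + 0.2×(255−255) = 255 + 0 = 255 → 255
  B: 158 + 0.2×(255−158) = 158 + 19.4 = 177.4 → 177
rgb(213, 255, 177) = #d5ffb1.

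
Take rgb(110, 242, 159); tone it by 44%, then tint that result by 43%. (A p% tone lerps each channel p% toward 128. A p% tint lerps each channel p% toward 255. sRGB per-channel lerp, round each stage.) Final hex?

#B1DBC0

Per channel, c → c + 0.44(128 − c):
  R: 110 + 7.92 = 117.92 → 118
  G: 242 + 0.44×(128−242) = 242 − 50.16 = 191.84 → 192
  B: 159 − 13.64 = 145.36 → 145
After the tone: rgb(118, 192, 145) = #76C091.
A 43% tint moves each channel 43% toward 255:
  R: 118 + 58.91 = 176.91 → 177
  G: 192 + 0.43×(255−192) = 192 + 27.09 = 219.09 → 219
  B: 145 + 0.43×(255−145) = 145 + 47.3 = 192.3 → 192
rgb(177, 219, 192) = #B1DBC0.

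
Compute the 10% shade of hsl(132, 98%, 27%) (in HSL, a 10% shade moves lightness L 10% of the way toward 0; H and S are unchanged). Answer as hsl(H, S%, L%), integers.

L moves 10% from 27 toward 0: 27 − 2.7 = 24.3 → 24.
H and S are unchanged.

hsl(132, 98%, 24%)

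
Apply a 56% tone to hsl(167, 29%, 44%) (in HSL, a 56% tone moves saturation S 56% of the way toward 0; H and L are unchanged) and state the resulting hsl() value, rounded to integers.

hsl(167, 13%, 44%)

S moves 56% from 29 toward 0: 29 − 16.24 = 12.76 → 13.
H and L are unchanged.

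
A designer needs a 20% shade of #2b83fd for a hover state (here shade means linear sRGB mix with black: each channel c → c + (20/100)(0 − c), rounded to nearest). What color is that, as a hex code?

#2b83fd is rgb(43, 131, 253).
Per channel, c → c + 0.2(0 − c):
  R: 43 − 8.6 = 34.4 → 34
  G: 131 − 26.2 = 104.8 → 105
  B: 253 + 0.2×(0−253) = 253 − 50.6 = 202.4 → 202
rgb(34, 105, 202) = #2269ca.

#2269ca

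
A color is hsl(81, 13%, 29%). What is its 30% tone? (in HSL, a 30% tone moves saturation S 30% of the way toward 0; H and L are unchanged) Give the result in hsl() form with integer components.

hsl(81, 9%, 29%)

S moves 30% from 13 toward 0: 13 − 3.9 = 9.1 → 9.
H and L are unchanged.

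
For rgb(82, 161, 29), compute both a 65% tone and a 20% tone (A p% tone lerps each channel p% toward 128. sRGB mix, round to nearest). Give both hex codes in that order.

65% tone:
  R: 82 + 0.65×(128−82) = 82 + 29.9 = 111.9 → 112
  G: 161 + 0.65×(128−161) = 161 − 21.45 = 139.55 → 140
  B: 29 + 0.65×(128−29) = 29 + 64.35 = 93.35 → 93
  → #708C5D
20% tone:
  R: 82 + 9.2 = 91.2 → 91
  G: 161 − 6.6 = 154.4 → 154
  B: 29 + 0.2×(128−29) = 29 + 19.8 = 48.8 → 49
  → #5B9A31

#708C5D, #5B9A31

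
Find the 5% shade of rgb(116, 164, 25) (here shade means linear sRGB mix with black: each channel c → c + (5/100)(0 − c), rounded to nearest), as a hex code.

#6E9C18

Per channel, c → c + 0.05(0 − c):
  R: 116 + 0.05×(0−116) = 116 − 5.8 = 110.2 → 110
  G: 164 − 8.2 = 155.8 → 156
  B: 25 + 0.05×(0−25) = 25 − 1.25 = 23.75 → 24
rgb(110, 156, 24) = #6E9C18.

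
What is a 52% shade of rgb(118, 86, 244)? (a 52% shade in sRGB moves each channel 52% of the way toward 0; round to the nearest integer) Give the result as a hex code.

Lerp each channel 52% toward 0:
  R: 118 − 61.36 = 56.64 → 57
  G: 86 + 0.52×(0−86) = 86 − 44.72 = 41.28 → 41
  B: 244 + 0.52×(0−244) = 244 − 126.88 = 117.12 → 117
rgb(57, 41, 117) = #392975.

#392975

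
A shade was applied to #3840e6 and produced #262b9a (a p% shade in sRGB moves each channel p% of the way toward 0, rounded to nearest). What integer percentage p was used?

33%

#3840e6 is rgb(56, 64, 230); #262b9a is rgb(38, 43, 154).
On the B channel (widest range): 154 ≈ 230 + (p/100)(0 − 230), so p ≈ 100×(154 − 230)/(0 − 230) = -7600/-230 = 33.04.
p = 33 reproduces all three channels after rounding.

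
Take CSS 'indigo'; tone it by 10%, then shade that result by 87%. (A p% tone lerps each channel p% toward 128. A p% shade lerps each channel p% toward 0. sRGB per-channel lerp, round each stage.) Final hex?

CSS indigo is rgb(75, 0, 130).
A 10% tone moves each channel 10% toward 128:
  R: 75 + 0.1×(128−75) = 75 + 5.3 = 80.3 → 80
  G: 0 + 0.1×(128−0) = 0 + 12.8 = 12.8 → 13
  B: 130 + 0.1×(128−130) = 130 − 0.2 = 129.8 → 130
After the tone: rgb(80, 13, 130) = #500d82.
Per channel, c → c + 0.87(0 − c):
  R: 80 + 0.87×(0−80) = 80 − 69.6 = 10.4 → 10
  G: 13 − 11.31 = 1.69 → 2
  B: 130 + 0.87×(0−130) = 130 − 113.1 = 16.9 → 17
rgb(10, 2, 17) = #0a0211.

#0a0211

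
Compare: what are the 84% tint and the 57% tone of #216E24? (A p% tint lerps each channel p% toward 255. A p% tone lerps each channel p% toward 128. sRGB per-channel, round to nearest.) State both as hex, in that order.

#216E24 is rgb(33, 110, 36).
84% tint:
  R: 33 + 0.84×(255−33) = 33 + 186.48 = 219.48 → 219
  G: 110 + 0.84×(255−110) = 110 + 121.8 = 231.8 → 232
  B: 36 + 0.84×(255−36) = 36 + 183.96 = 219.96 → 220
  → #DBE8DC
57% tone:
  R: 33 + 0.57×(128−33) = 33 + 54.15 = 87.15 → 87
  G: 110 + 10.26 = 120.26 → 120
  B: 36 + 0.57×(128−36) = 36 + 52.44 = 88.44 → 88
  → #577858

#DBE8DC, #577858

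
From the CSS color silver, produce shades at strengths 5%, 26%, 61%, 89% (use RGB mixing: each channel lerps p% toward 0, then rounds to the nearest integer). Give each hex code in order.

#B6B6B6, #8E8E8E, #4B4B4B, #151515

CSS silver is rgb(192, 192, 192).
5%: (192 − 9.6 = 182.4→182, 192 − 9.6 = 182.4→182, 192 − 9.6 = 182.4→182) → #B6B6B6
26%: (192 − 49.92 = 142.08→142, 192 − 49.92 = 142.08→142, 192 − 49.92 = 142.08→142) → #8E8E8E
61%: (192 − 117.12 = 74.88→75, 192 − 117.12 = 74.88→75, 192 − 117.12 = 74.88→75) → #4B4B4B
89%: (192 − 170.88 = 21.12→21, 192 − 170.88 = 21.12→21, 192 − 170.88 = 21.12→21) → #151515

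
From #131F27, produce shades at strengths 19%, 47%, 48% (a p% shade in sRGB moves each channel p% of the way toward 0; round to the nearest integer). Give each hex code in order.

#0F1920, #0A1015, #0A1014

#131F27 is rgb(19, 31, 39).
19%: (19 − 3.61 = 15.39→15, 31 − 5.89 = 25.11→25, 39 − 7.41 = 31.59→32) → #0F1920
47%: (19 − 8.93 = 10.07→10, 31 − 14.57 = 16.43→16, 39 − 18.33 = 20.67→21) → #0A1015
48%: (19 − 9.12 = 9.88→10, 31 − 14.88 = 16.12→16, 39 − 18.72 = 20.28→20) → #0A1014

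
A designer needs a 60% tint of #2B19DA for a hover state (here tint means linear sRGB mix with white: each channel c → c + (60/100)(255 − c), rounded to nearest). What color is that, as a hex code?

#2B19DA is rgb(43, 25, 218).
A 60% tint moves each channel 60% toward 255:
  R: 43 + 0.6×(255−43) = 43 + 127.2 = 170.2 → 170
  G: 25 + 0.6×(255−25) = 25 + 138 = 163 → 163
  B: 218 + 22.2 = 240.2 → 240
rgb(170, 163, 240) = #AAA3F0.

#AAA3F0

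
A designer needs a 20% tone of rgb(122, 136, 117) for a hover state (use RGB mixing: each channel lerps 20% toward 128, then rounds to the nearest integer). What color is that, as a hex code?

#7B8677

Lerp each channel 20% toward 128:
  R: 122 + 1.2 = 123.2 → 123
  G: 136 + 0.2×(128−136) = 136 − 1.6 = 134.4 → 134
  B: 117 + 2.2 = 119.2 → 119
rgb(123, 134, 119) = #7B8677.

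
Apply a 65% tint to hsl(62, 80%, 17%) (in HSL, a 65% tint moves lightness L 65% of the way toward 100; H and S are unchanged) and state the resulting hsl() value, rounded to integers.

hsl(62, 80%, 71%)

L moves 65% from 17 toward 100: 17 + 53.95 = 70.95 → 71.
H and S are unchanged.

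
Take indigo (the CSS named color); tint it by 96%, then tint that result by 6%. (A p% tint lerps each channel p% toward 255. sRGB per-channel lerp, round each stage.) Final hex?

CSS indigo is rgb(75, 0, 130).
A 96% tint moves each channel 96% toward 255:
  R: 75 + 172.8 = 247.8 → 248
  G: 0 + 244.8 = 244.8 → 245
  B: 130 + 0.96×(255−130) = 130 + 120 = 250 → 250
After the tint: rgb(248, 245, 250) = #F8F5FA.
Lerp each channel 6% toward 255:
  R: 248 + 0.42 = 248.42 → 248
  G: 245 + 0.06×(255−245) = 245 + 0.6 = 245.6 → 246
  B: 250 + 0.3 = 250.3 → 250
rgb(248, 246, 250) = #F8F6FA.

#F8F6FA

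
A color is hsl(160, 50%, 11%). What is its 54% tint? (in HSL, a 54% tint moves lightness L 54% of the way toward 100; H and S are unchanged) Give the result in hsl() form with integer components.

hsl(160, 50%, 59%)

L moves 54% from 11 toward 100: 11 + 48.06 = 59.06 → 59.
H and S are unchanged.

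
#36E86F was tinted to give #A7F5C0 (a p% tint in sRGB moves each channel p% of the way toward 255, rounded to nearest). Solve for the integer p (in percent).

#36E86F is rgb(54, 232, 111); #A7F5C0 is rgb(167, 245, 192).
On the R channel (widest range): 167 ≈ 54 + (p/100)(255 − 54), so p ≈ 100×(167 − 54)/(255 − 54) = 11300/201 = 56.22.
p = 56 reproduces all three channels after rounding.

56%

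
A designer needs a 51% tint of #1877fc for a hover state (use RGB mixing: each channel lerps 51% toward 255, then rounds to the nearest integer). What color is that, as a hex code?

#8ebcfe

#1877fc is rgb(24, 119, 252).
A 51% tint moves each channel 51% toward 255:
  R: 24 + 117.81 = 141.81 → 142
  G: 119 + 69.36 = 188.36 → 188
  B: 252 + 0.51×(255−252) = 252 + 1.53 = 253.53 → 254
rgb(142, 188, 254) = #8ebcfe.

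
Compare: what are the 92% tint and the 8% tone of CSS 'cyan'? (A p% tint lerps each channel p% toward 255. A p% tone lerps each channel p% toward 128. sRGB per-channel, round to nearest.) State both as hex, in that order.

#ebffff, #0af5f5

CSS cyan is rgb(0, 255, 255).
92% tint:
  R: 0 + 0.92×(255−0) = 0 + 234.6 = 234.6 → 235
  G: 255 + 0 = 255 → 255
  B: 255 + 0 = 255 → 255
  → #ebffff
8% tone:
  R: 0 + 0.08×(128−0) = 0 + 10.24 = 10.24 → 10
  G: 255 − 10.16 = 244.84 → 245
  B: 255 − 10.16 = 244.84 → 245
  → #0af5f5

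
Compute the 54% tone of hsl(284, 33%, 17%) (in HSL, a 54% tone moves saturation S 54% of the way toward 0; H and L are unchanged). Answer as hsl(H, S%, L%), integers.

S moves 54% from 33 toward 0: 33 − 17.82 = 15.18 → 15.
H and L are unchanged.

hsl(284, 15%, 17%)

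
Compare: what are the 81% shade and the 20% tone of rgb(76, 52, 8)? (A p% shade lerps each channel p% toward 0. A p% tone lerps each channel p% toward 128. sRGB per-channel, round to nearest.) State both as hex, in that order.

81% shade:
  R: 76 + 0.81×(0−76) = 76 − 61.56 = 14.44 → 14
  G: 52 − 42.12 = 9.88 → 10
  B: 8 + 0.81×(0−8) = 8 − 6.48 = 1.52 → 2
  → #0E0A02
20% tone:
  R: 76 + 0.2×(128−76) = 76 + 10.4 = 86.4 → 86
  G: 52 + 0.2×(128−52) = 52 + 15.2 = 67.2 → 67
  B: 8 + 0.2×(128−8) = 8 + 24 = 32 → 32
  → #564320

#0E0A02, #564320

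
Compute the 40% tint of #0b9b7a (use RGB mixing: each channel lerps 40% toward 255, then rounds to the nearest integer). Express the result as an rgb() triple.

#0b9b7a is rgb(11, 155, 122).
Lerp each channel 40% toward 255:
  R: 11 + 0.4×(255−11) = 11 + 97.6 = 108.6 → 109
  G: 155 + 40 = 195 → 195
  B: 122 + 0.4×(255−122) = 122 + 53.2 = 175.2 → 175

rgb(109, 195, 175)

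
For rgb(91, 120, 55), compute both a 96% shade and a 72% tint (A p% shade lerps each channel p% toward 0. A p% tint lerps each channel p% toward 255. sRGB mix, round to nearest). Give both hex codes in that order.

96% shade:
  R: 91 + 0.96×(0−91) = 91 − 87.36 = 3.64 → 4
  G: 120 + 0.96×(0−120) = 120 − 115.2 = 4.8 → 5
  B: 55 − 52.8 = 2.2 → 2
  → #040502
72% tint:
  R: 91 + 0.72×(255−91) = 91 + 118.08 = 209.08 → 209
  G: 120 + 0.72×(255−120) = 120 + 97.2 = 217.2 → 217
  B: 55 + 0.72×(255−55) = 55 + 144 = 199 → 199
  → #d1d9c7

#040502, #d1d9c7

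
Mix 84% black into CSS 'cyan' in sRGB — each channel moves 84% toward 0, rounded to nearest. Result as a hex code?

CSS cyan is rgb(0, 255, 255).
Lerp each channel 84% toward 0:
  R: 0 + 0.84×(0−0) = 0 + 0 = 0 → 0
  G: 255 − 214.2 = 40.8 → 41
  B: 255 − 214.2 = 40.8 → 41
rgb(0, 41, 41) = #002929.

#002929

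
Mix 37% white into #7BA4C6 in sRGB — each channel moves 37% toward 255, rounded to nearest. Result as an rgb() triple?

rgb(172, 198, 219)

#7BA4C6 is rgb(123, 164, 198).
A 37% tint moves each channel 37% toward 255:
  R: 123 + 48.84 = 171.84 → 172
  G: 164 + 0.37×(255−164) = 164 + 33.67 = 197.67 → 198
  B: 198 + 21.09 = 219.09 → 219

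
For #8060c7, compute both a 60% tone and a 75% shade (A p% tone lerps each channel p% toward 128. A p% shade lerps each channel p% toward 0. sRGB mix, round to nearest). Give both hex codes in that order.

#80739c, #201832

#8060c7 is rgb(128, 96, 199).
60% tone:
  R: 128 + 0.6×(128−128) = 128 + 0 = 128 → 128
  G: 96 + 0.6×(128−96) = 96 + 19.2 = 115.2 → 115
  B: 199 + 0.6×(128−199) = 199 − 42.6 = 156.4 → 156
  → #80739c
75% shade:
  R: 128 + 0.75×(0−128) = 128 − 96 = 32 → 32
  G: 96 + 0.75×(0−96) = 96 − 72 = 24 → 24
  B: 199 + 0.75×(0−199) = 199 − 149.25 = 49.75 → 50
  → #201832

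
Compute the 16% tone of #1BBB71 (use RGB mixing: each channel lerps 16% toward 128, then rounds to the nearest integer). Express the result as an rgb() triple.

#1BBB71 is rgb(27, 187, 113).
A 16% tone moves each channel 16% toward 128:
  R: 27 + 0.16×(128−27) = 27 + 16.16 = 43.16 → 43
  G: 187 − 9.44 = 177.56 → 178
  B: 113 + 2.4 = 115.4 → 115

rgb(43, 178, 115)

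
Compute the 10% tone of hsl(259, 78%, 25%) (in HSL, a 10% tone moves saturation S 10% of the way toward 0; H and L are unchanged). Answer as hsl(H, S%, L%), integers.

S moves 10% from 78 toward 0: 78 − 7.8 = 70.2 → 70.
H and L are unchanged.

hsl(259, 70%, 25%)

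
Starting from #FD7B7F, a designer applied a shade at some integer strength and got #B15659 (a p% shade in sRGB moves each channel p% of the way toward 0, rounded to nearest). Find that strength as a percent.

#FD7B7F is rgb(253, 123, 127); #B15659 is rgb(177, 86, 89).
On the R channel (widest range): 177 ≈ 253 + (p/100)(0 − 253), so p ≈ 100×(177 − 253)/(0 − 253) = -7600/-253 = 30.04.
p = 30 reproduces all three channels after rounding.

30%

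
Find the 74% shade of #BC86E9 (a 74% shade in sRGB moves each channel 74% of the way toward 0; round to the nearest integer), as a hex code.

#31233D

#BC86E9 is rgb(188, 134, 233).
A 74% shade moves each channel 74% toward 0:
  R: 188 + 0.74×(0−188) = 188 − 139.12 = 48.88 → 49
  G: 134 − 99.16 = 34.84 → 35
  B: 233 + 0.74×(0−233) = 233 − 172.42 = 60.58 → 61
rgb(49, 35, 61) = #31233D.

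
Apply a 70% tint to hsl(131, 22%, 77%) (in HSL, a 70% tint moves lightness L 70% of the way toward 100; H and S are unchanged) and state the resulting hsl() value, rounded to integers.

hsl(131, 22%, 93%)

L moves 70% from 77 toward 100: 77 + 16.1 = 93.1 → 93.
H and S are unchanged.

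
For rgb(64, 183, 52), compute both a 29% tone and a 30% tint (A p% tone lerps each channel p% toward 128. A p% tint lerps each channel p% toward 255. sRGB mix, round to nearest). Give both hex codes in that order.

29% tone:
  R: 64 + 18.56 = 82.56 → 83
  G: 183 − 15.95 = 167.05 → 167
  B: 52 + 0.29×(128−52) = 52 + 22.04 = 74.04 → 74
  → #53a74a
30% tint:
  R: 64 + 57.3 = 121.3 → 121
  G: 183 + 0.3×(255−183) = 183 + 21.6 = 204.6 → 205
  B: 52 + 60.9 = 112.9 → 113
  → #79cd71

#53a74a, #79cd71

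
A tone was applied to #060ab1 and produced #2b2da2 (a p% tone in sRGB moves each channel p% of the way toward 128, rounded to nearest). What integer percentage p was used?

#060ab1 is rgb(6, 10, 177); #2b2da2 is rgb(43, 45, 162).
On the R channel (widest range): 43 ≈ 6 + (p/100)(128 − 6), so p ≈ 100×(43 − 6)/(128 − 6) = 3700/122 = 30.33.
p = 30 reproduces all three channels after rounding.

30%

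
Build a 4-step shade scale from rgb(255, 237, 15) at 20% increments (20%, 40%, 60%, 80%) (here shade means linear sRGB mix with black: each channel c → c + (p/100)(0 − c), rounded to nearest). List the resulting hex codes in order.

20%: (255 − 51 = 204→204, 237 − 47.4 = 189.6→190, 15 − 3 = 12→12) → #CCBE0C
40%: (255 − 102 = 153→153, 237 − 94.8 = 142.2→142, 15 − 6 = 9→9) → #998E09
60%: (255 − 153 = 102→102, 237 − 142.2 = 94.8→95, 15 − 9 = 6→6) → #665F06
80%: (255 − 204 = 51→51, 237 − 189.6 = 47.4→47, 15 − 12 = 3→3) → #332F03

#CCBE0C, #998E09, #665F06, #332F03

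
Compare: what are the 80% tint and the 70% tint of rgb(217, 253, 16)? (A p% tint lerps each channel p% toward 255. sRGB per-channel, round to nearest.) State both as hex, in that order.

80% tint:
  R: 217 + 30.4 = 247.4 → 247
  G: 253 + 0.8×(255−253) = 253 + 1.6 = 254.6 → 255
  B: 16 + 191.2 = 207.2 → 207
  → #F7FFCF
70% tint:
  R: 217 + 0.7×(255−217) = 217 + 26.6 = 243.6 → 244
  G: 253 + 0.7×(255−253) = 253 + 1.4 = 254.4 → 254
  B: 16 + 167.3 = 183.3 → 183
  → #F4FEB7

#F7FFCF, #F4FEB7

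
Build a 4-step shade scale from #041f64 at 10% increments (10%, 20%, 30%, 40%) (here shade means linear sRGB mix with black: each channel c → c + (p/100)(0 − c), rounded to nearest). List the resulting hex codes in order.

#041f64 is rgb(4, 31, 100).
10%: (4→4, 31 − 3.1 = 27.9→28, 100 − 10 = 90→90) → #041c5a
20%: (4 − 0.8 = 3.2→3, 31 − 6.2 = 24.8→25, 100 − 20 = 80→80) → #031950
30%: (4 − 1.2 = 2.8→3, 31 − 9.3 = 21.7→22, 100 − 30 = 70→70) → #031646
40%: (4 − 1.6 = 2.4→2, 31 − 12.4 = 18.6→19, 100 − 40 = 60→60) → #02133c

#041c5a, #031950, #031646, #02133c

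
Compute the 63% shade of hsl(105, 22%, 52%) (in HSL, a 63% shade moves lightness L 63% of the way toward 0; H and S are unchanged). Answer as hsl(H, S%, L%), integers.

hsl(105, 22%, 19%)

L moves 63% from 52 toward 0: 52 − 32.76 = 19.24 → 19.
H and S are unchanged.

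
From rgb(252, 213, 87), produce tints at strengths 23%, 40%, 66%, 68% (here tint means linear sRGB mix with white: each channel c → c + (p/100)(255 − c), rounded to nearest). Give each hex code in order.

23%: (252 + 0.69 = 252.69→253, 213 + 9.66 = 222.66→223, 87 + 38.64 = 125.64→126) → #fddf7e
40%: (252 + 1.2 = 253.2→253, 213 + 16.8 = 229.8→230, 87 + 67.2 = 154.2→154) → #fde69a
66%: (252 + 1.98 = 253.98→254, 213 + 27.72 = 240.72→241, 87 + 110.88 = 197.88→198) → #fef1c6
68%: (252 + 2.04 = 254.04→254, 213 + 28.56 = 241.56→242, 87 + 114.24 = 201.24→201) → #fef2c9

#fddf7e, #fde69a, #fef1c6, #fef2c9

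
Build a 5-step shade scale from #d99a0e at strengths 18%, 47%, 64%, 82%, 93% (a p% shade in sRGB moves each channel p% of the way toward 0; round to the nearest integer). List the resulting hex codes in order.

#b27e0b, #735207, #4e3705, #271c03, #0f0b01

#d99a0e is rgb(217, 154, 14).
18%: (217 − 39.06 = 177.94→178, 154 − 27.72 = 126.28→126, 14 − 2.52 = 11.48→11) → #b27e0b
47%: (217 − 101.99 = 115.01→115, 154 − 72.38 = 81.62→82, 14 − 6.58 = 7.42→7) → #735207
64%: (217 − 138.88 = 78.12→78, 154 − 98.56 = 55.44→55, 14 − 8.96 = 5.04→5) → #4e3705
82%: (217 − 177.94 = 39.06→39, 154 − 126.28 = 27.72→28, 14 − 11.48 = 2.52→3) → #271c03
93%: (217 − 201.81 = 15.19→15, 154 − 143.22 = 10.78→11, 14 − 13.02 = 0.98→1) → #0f0b01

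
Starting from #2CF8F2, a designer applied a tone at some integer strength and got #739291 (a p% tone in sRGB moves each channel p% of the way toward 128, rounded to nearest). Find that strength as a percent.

85%

#2CF8F2 is rgb(44, 248, 242); #739291 is rgb(115, 146, 145).
On the G channel (widest range): 146 ≈ 248 + (p/100)(128 − 248), so p ≈ 100×(146 − 248)/(128 − 248) = -10200/-120 = 85.00.
p = 85 reproduces all three channels after rounding.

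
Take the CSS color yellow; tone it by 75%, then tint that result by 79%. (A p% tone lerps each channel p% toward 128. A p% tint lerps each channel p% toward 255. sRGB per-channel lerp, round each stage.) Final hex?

CSS yellow is rgb(255, 255, 0).
A 75% tone moves each channel 75% toward 128:
  R: 255 − 95.25 = 159.75 → 160
  G: 255 + 0.75×(128−255) = 255 − 95.25 = 159.75 → 160
  B: 0 + 96 = 96 → 96
After the tone: rgb(160, 160, 96) = #A0A060.
A 79% tint moves each channel 79% toward 255:
  R: 160 + 0.79×(255−160) = 160 + 75.05 = 235.05 → 235
  G: 160 + 0.79×(255−160) = 160 + 75.05 = 235.05 → 235
  B: 96 + 0.79×(255−96) = 96 + 125.61 = 221.61 → 222
rgb(235, 235, 222) = #EBEBDE.

#EBEBDE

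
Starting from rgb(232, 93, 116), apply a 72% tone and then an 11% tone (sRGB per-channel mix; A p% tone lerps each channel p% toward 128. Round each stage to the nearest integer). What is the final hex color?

#9a777d

Per channel, c → c + 0.72(128 − c):
  R: 232 + 0.72×(128−232) = 232 − 74.88 = 157.12 → 157
  G: 93 + 25.2 = 118.2 → 118
  B: 116 + 0.72×(128−116) = 116 + 8.64 = 124.64 → 125
After the tone: rgb(157, 118, 125) = #9d767d.
Per channel, c → c + 0.11(128 − c):
  R: 157 + 0.11×(128−157) = 157 − 3.19 = 153.81 → 154
  G: 118 + 1.1 = 119.1 → 119
  B: 125 + 0.11×(128−125) = 125 + 0.33 = 125.33 → 125
rgb(154, 119, 125) = #9a777d.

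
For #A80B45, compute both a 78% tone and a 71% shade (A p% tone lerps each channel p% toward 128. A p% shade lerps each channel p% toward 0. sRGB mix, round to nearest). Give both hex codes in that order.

#A80B45 is rgb(168, 11, 69).
78% tone:
  R: 168 + 0.78×(128−168) = 168 − 31.2 = 136.8 → 137
  G: 11 + 0.78×(128−11) = 11 + 91.26 = 102.26 → 102
  B: 69 + 46.02 = 115.02 → 115
  → #896673
71% shade:
  R: 168 + 0.71×(0−168) = 168 − 119.28 = 48.72 → 49
  G: 11 − 7.81 = 3.19 → 3
  B: 69 + 0.71×(0−69) = 69 − 48.99 = 20.01 → 20
  → #310314

#896673, #310314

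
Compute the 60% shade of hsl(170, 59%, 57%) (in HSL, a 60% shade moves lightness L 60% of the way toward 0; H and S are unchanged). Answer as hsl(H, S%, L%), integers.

L moves 60% from 57 toward 0: 57 − 34.2 = 22.8 → 23.
H and S are unchanged.

hsl(170, 59%, 23%)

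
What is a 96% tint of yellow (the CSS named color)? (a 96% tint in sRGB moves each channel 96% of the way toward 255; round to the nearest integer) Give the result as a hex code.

#FFFFF5

CSS yellow is rgb(255, 255, 0).
A 96% tint moves each channel 96% toward 255:
  R: 255 + 0.96×(255−255) = 255 + 0 = 255 → 255
  G: 255 + 0.96×(255−255) = 255 + 0 = 255 → 255
  B: 0 + 244.8 = 244.8 → 245
rgb(255, 255, 245) = #FFFFF5.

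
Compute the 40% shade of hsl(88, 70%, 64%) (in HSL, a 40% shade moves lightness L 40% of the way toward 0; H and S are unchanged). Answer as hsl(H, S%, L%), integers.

L moves 40% from 64 toward 0: 64 − 25.6 = 38.4 → 38.
H and S are unchanged.

hsl(88, 70%, 38%)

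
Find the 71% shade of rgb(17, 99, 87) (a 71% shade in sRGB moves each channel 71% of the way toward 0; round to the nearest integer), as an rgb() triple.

rgb(5, 29, 25)

Per channel, c → c + 0.71(0 − c):
  R: 17 + 0.71×(0−17) = 17 − 12.07 = 4.93 → 5
  G: 99 − 70.29 = 28.71 → 29
  B: 87 − 61.77 = 25.23 → 25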